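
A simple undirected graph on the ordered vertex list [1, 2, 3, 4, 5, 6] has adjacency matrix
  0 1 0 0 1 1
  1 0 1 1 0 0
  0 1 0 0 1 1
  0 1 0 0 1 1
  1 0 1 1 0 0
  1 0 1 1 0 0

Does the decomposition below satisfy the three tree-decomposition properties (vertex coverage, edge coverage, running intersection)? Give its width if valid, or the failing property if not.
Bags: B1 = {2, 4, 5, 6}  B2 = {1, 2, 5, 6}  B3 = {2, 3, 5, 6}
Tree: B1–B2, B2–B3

Checking the three conditions: (i) the bags cover all of {1, 2, 3, 4, 5, 6}; (ii) for each edge, some bag contains both endpoints; (iii) the bags containing any fixed vertex form a subtree. All hold, so the decomposition is valid with width 4 − 1 = 3.

Yes; width 3.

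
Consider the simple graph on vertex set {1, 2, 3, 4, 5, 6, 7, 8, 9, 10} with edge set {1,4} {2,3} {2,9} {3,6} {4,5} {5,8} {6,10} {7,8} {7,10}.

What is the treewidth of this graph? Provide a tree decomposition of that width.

Treewidth 1.
One such decomposition:
Bags: B1 = {1, 4}  B2 = {4, 5}  B3 = {5, 8}  B4 = {7, 8}  B5 = {7, 10}  B6 = {6, 10}  B7 = {3, 6}  B8 = {2, 3}  B9 = {2, 9}
Tree: B1–B2, B2–B3, B3–B4, B4–B5, B5–B6, B6–B7, B7–B8, B8–B9

The largest bag has 2 vertices, giving width 1; this decomposition certifies tw(G) ≤ 1. G has an edge, so its treewidth is at least 1. Hence tw(G) = 1 exactly.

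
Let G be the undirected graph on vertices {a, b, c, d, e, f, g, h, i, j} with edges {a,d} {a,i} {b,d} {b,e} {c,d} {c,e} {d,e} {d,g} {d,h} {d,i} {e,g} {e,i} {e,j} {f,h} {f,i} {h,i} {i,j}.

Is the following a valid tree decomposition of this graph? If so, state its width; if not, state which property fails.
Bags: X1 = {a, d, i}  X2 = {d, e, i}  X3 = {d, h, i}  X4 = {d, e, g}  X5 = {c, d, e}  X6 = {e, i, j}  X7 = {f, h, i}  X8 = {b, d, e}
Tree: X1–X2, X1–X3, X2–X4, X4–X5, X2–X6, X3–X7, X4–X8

Checking the three conditions: (i) the bags cover all of {a, b, c, d, e, f, g, h, i, j}; (ii) for each edge, some bag contains both endpoints; (iii) the bags containing any fixed vertex form a subtree. All hold, so the decomposition is valid with width 3 − 1 = 2.

Yes; width 2.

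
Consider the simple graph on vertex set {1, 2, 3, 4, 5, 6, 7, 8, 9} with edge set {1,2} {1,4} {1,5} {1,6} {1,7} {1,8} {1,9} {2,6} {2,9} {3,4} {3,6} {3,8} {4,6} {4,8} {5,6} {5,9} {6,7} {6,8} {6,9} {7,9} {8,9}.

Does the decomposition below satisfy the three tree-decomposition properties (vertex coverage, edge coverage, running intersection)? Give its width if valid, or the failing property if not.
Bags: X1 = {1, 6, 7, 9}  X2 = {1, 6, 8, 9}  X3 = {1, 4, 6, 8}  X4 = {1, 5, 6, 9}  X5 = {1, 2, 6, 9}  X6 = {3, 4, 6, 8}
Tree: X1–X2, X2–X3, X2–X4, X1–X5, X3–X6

Vertex coverage: the bags together contain {1, 2, 3, 4, 5, 6, 7, 8, 9}, the full vertex set. Edge coverage: each edge of G has both endpoints in at least one bag. Running intersection: for every vertex, the bags containing it form a connected subtree. All three properties hold, so this is a valid tree decomposition of width max|bag| − 1 = 3, and hence tw(G) ≤ 3.

Yes; width 3.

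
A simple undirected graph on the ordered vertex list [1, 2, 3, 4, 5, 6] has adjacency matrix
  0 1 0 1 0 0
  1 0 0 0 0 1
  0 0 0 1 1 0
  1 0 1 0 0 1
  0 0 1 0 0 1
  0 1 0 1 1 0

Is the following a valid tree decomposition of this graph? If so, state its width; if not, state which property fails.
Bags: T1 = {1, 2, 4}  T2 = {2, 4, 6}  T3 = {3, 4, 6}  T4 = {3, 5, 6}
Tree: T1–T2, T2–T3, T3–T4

Every vertex of G appears in some bag (union = {1, 2, 3, 4, 5, 6}); every edge is covered by a bag; and for each vertex v the set of bags containing v is connected in the bag tree. The decomposition is therefore valid. The largest bag has 3 vertices, so the width is 2.

Yes; width 2.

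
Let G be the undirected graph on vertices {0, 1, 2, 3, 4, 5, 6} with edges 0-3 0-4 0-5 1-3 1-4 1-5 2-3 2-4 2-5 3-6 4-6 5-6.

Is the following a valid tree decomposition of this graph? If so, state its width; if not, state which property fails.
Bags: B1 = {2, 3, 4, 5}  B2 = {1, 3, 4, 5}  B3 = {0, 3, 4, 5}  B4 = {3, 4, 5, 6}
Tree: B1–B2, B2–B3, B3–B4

Yes; width 3.

Checking the three conditions: (i) the bags cover all of {0, 1, 2, 3, 4, 5, 6}; (ii) for each edge, some bag contains both endpoints; (iii) the bags containing any fixed vertex form a subtree. All hold, so the decomposition is valid with width 4 − 1 = 3.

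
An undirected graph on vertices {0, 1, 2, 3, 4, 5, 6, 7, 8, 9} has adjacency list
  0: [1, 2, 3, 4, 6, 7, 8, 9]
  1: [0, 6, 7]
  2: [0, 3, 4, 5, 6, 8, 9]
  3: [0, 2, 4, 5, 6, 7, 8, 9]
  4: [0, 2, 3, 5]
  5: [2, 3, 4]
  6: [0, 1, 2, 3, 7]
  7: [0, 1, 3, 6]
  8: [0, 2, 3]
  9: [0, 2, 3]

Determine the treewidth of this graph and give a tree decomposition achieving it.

Treewidth 3.
One such decomposition:
Bags: B1 = {0, 2, 3, 8}  B2 = {0, 2, 3, 6}  B3 = {0, 2, 3, 9}  B4 = {0, 2, 3, 4}  B5 = {2, 3, 4, 5}  B6 = {0, 3, 6, 7}  B7 = {0, 1, 6, 7}
Tree: B1–B2, B2–B3, B2–B4, B4–B5, B2–B6, B6–B7

Every bag has size at most 4, so the width is 4 − 1 = 3 and tw(G) ≤ 3. Conversely, {0, 1, 6, 7} is a clique of size 4, and the vertices of any clique must share a bag in every tree decomposition; so some bag has ≥ 4 vertices and tw(G) ≥ 3. The upper and lower bounds meet at 3, so that is the treewidth.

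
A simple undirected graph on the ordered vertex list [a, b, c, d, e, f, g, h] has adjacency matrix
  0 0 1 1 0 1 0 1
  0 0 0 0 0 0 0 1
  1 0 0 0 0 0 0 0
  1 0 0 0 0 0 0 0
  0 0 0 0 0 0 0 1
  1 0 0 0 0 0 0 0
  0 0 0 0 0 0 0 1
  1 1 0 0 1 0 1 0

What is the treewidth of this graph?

1

A width-1 tree decomposition is:
Bags: B1 = {a, h}  B2 = {e, h}  B3 = {b, h}  B4 = {a, f}  B5 = {a, c}  B6 = {a, d}  B7 = {g, h}
Tree: B1–B2, B2–B3, B1–B4, B4–B5, B1–B6, B1–B7
Each bag holds 2 vertices, so the decomposition has width 1, which upper-bounds the treewidth. Since G has at least one edge (e.g. a–h), it is not an edgeless graph, so tw(G) ≥ 1. Combining the bounds, tw(G) = 1.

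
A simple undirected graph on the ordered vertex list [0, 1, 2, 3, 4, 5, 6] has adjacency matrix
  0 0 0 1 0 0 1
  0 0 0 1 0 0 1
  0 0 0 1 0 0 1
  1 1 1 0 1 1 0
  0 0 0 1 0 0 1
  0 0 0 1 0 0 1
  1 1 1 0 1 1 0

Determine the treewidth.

2

A width-2 tree decomposition is:
Bags: B1 = {1, 3, 6}  B2 = {0, 3, 6}  B3 = {3, 4, 6}  B4 = {2, 3, 6}  B5 = {3, 5, 6}
Tree: B1–B2, B2–B3, B3–B4, B4–B5
Each bag holds 3 vertices, so the decomposition has width 2, which upper-bounds the treewidth. The edges 6–1–3–0–6 form a cycle, so G is not a tree and its treewidth is at least 2. Therefore the treewidth is 2.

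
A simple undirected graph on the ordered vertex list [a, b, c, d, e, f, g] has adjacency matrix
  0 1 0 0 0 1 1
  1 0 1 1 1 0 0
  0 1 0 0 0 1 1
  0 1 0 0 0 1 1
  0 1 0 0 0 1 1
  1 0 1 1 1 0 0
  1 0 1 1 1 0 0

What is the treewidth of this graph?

3

A width-3 tree decomposition is:
Bags: B1 = {b, d, f, g}  B2 = {a, b, f, g}  B3 = {b, c, f, g}  B4 = {b, e, f, g}
Tree: B1–B2, B2–B3, B3–B4
Every bag has size at most 4, so the width is 4 − 1 = 3 and tw(G) ≤ 3. For the lower bound: the 4 vertex sets {d,f}, {a,b}, {g}, {c} are disjoint, each induces a connected subgraph, and every pair is joined by at least one edge of G. Contracting each set to a single vertex therefore yields K_{4} as a minor, and since treewidth is minor-monotone, tw(G) ≥ tw(K_{4}) = 3. Combining the bounds, tw(G) = 3.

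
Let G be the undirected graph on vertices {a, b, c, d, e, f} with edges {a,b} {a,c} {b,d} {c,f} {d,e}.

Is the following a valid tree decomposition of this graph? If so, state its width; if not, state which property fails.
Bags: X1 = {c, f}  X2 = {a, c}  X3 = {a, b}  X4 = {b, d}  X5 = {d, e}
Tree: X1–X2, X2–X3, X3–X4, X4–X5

Vertex coverage: the bags together contain {a, b, c, d, e, f}, the full vertex set. Edge coverage: each edge of G has both endpoints in at least one bag. Running intersection: for every vertex, the bags containing it form a connected subtree. All three properties hold, so this is a valid tree decomposition of width max|bag| − 1 = 1, and hence tw(G) ≤ 1.

Yes; width 1.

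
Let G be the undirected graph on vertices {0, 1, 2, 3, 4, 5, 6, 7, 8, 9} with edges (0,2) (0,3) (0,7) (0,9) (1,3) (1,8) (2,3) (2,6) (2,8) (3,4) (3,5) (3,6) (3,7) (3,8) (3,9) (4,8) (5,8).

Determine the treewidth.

A width-2 tree decomposition is:
Bags: B1 = {2, 3, 8}  B2 = {3, 5, 8}  B3 = {0, 2, 3}  B4 = {0, 3, 9}  B5 = {1, 3, 8}  B6 = {2, 3, 6}  B7 = {3, 4, 8}  B8 = {0, 3, 7}
Tree: B1–B2, B1–B3, B3–B4, B1–B5, B3–B6, B2–B7, B3–B8
The largest bag has 3 vertices, giving width 2; this decomposition certifies tw(G) ≤ 2. For the lower bound, the 3 vertices {0, 3, 9} are pairwise adjacent, and any tree decomposition puts a clique entirely inside one bag — forcing width ≥ 2. Combining the bounds, tw(G) = 2.

2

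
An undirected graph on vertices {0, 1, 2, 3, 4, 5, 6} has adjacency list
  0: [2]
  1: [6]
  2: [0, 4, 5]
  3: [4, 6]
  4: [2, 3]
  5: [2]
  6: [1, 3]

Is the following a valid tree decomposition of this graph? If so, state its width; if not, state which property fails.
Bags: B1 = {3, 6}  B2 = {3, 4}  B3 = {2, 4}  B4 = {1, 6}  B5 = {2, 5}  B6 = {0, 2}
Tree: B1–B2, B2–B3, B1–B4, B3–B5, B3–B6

Every vertex of G appears in some bag (union = {0, 1, 2, 3, 4, 5, 6}); every edge is covered by a bag; and for each vertex v the set of bags containing v is connected in the bag tree. The decomposition is therefore valid. The largest bag has 2 vertices, so the width is 1.

Yes; width 1.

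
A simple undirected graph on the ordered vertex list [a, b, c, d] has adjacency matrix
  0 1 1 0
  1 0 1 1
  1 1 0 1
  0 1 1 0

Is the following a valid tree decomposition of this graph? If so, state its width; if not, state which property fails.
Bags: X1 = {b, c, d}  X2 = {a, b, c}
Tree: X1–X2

Yes; width 2.

Vertex coverage: the bags together contain {a, b, c, d}, the full vertex set. Edge coverage: each edge of G has both endpoints in at least one bag. Running intersection: for every vertex, the bags containing it form a connected subtree. All three properties hold, so this is a valid tree decomposition of width max|bag| − 1 = 2, and hence tw(G) ≤ 2.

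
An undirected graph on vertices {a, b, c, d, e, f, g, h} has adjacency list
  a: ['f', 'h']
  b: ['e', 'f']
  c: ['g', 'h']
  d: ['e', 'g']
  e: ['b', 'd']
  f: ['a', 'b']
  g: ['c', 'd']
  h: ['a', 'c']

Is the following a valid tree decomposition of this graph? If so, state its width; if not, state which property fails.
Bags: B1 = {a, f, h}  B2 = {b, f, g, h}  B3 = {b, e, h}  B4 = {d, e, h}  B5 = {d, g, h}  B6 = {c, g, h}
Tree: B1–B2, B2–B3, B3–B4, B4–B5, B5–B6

No — bags containing vertex g are not connected in the tree.

A tree decomposition must satisfy three properties: every vertex lies in some bag; for every edge, both endpoints lie together in some bag; and for every vertex, the bags containing it form a connected subtree. Here bags containing vertex g are not connected in the tree, so the decomposition is invalid.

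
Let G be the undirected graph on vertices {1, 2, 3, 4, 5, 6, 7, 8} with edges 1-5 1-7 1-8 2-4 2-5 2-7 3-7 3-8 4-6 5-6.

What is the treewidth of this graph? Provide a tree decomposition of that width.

Treewidth 2.
One such decomposition:
Bags: B1 = {3, 7, 8}  B2 = {1, 7, 8}  B3 = {1, 2, 7}  B4 = {1, 2, 5}  B5 = {2, 4, 5}  B6 = {4, 5, 6}
Tree: B1–B2, B2–B3, B3–B4, B4–B5, B5–B6

Each bag holds 3 vertices, so the decomposition has width 2, which upper-bounds the treewidth. Since 3–8–1–7–3 is a cycle in G, G is not acyclic. Forests are exactly the graphs of treewidth ≤ 1, so tw(G) ≥ 2. Therefore the treewidth is 2.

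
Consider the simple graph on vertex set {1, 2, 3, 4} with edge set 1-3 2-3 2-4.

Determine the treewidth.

A width-1 tree decomposition is:
Bags: B1 = {2, 3}  B2 = {2, 4}  B3 = {1, 3}
Tree: B1–B2, B1–B3
Each bag holds 2 vertices, so the decomposition has width 1, which upper-bounds the treewidth. Any graph with an edge has treewidth ≥ 1, and G has the edge 2–3. Therefore the treewidth is 1.

1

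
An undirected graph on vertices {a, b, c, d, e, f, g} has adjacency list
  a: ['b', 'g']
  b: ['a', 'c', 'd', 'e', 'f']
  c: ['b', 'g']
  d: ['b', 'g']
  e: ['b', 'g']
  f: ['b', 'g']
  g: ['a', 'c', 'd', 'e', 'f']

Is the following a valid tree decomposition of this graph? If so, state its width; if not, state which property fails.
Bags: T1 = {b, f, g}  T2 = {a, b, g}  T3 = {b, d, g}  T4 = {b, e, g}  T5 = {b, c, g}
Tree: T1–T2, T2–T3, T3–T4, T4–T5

Vertex coverage: the bags together contain {a, b, c, d, e, f, g}, the full vertex set. Edge coverage: each edge of G has both endpoints in at least one bag. Running intersection: for every vertex, the bags containing it form a connected subtree. All three properties hold, so this is a valid tree decomposition of width max|bag| − 1 = 2, and hence tw(G) ≤ 2.

Yes; width 2.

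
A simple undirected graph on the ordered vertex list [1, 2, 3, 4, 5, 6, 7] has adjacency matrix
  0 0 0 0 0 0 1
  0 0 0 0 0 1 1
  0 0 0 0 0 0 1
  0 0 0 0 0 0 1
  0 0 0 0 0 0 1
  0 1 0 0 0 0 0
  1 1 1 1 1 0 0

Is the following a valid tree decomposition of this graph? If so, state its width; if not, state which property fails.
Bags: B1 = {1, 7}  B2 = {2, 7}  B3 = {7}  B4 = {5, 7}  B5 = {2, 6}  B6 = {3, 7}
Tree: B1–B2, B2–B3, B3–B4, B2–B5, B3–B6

No — vertex 4 appears in no bag.

A tree decomposition must satisfy three properties: every vertex lies in some bag; for every edge, both endpoints lie together in some bag; and for every vertex, the bags containing it form a connected subtree. Here vertex 4 appears in no bag, so the decomposition is invalid.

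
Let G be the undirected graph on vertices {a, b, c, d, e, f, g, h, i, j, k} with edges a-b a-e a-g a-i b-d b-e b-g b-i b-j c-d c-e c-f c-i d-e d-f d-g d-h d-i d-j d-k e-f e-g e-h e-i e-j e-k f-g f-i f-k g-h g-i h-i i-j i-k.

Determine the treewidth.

4

A width-4 tree decomposition is:
Bags: B1 = {d, e, f, g, i}  B2 = {b, d, e, g, i}  B3 = {d, e, f, i, k}  B4 = {b, d, e, i, j}  B5 = {a, b, e, g, i}  B6 = {d, e, g, h, i}  B7 = {c, d, e, f, i}
Tree: B1–B2, B1–B3, B2–B4, B2–B5, B2–B6, B3–B7
The largest bag has 5 vertices, giving width 4; this decomposition certifies tw(G) ≤ 4. Conversely, {b, d, e, i, j} is a clique of size 5, and the vertices of any clique must share a bag in every tree decomposition; so some bag has ≥ 5 vertices and tw(G) ≥ 4. Hence tw(G) = 4 exactly.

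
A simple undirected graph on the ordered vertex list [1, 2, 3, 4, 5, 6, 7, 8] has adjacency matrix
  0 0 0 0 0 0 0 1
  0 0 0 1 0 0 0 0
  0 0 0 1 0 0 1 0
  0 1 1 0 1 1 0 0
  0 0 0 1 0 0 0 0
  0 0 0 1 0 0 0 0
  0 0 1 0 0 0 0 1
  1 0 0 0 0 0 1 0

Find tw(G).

A width-1 tree decomposition is:
Bags: B1 = {3, 4}  B2 = {4, 6}  B3 = {3, 7}  B4 = {7, 8}  B5 = {1, 8}  B6 = {4, 5}  B7 = {2, 4}
Tree: B1–B2, B1–B3, B3–B4, B4–B5, B1–B6, B1–B7
Every bag has size at most 2, so the width is 2 − 1 = 1 and tw(G) ≤ 1. Since G has at least one edge (e.g. 4–3), it is not an edgeless graph, so tw(G) ≥ 1. Combining the bounds, tw(G) = 1.

1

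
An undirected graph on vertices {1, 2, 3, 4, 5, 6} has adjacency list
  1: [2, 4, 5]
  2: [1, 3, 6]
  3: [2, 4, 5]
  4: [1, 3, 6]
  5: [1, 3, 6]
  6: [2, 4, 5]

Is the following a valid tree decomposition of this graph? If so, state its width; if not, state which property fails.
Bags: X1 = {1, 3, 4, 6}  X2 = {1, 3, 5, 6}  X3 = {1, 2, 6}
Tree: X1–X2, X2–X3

No — edge (3,2) lies in no bag.

A tree decomposition must satisfy three properties: every vertex lies in some bag; for every edge, both endpoints lie together in some bag; and for every vertex, the bags containing it form a connected subtree. Here edge (3,2) lies in no bag, so the decomposition is invalid.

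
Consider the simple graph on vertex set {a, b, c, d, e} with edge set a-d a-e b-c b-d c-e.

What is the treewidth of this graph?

2

A width-2 tree decomposition is:
Bags: B1 = {b, c, d}  B2 = {a, c, d}  B3 = {a, c, e}
Tree: B1–B2, B2–B3
Every bag has size at most 3, so the width is 3 − 1 = 2 and tw(G) ≤ 2. For the lower bound, G contains the cycle c–b–d–a–e–c, so G is not a forest; only forests have treewidth ≤ 1, hence tw(G) ≥ 2. Hence tw(G) = 2 exactly.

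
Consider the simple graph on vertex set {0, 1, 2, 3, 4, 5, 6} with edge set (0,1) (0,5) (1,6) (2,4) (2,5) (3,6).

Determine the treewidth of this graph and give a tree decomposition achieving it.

Treewidth 1.
One such decomposition:
Bags: B1 = {2, 4}  B2 = {2, 5}  B3 = {0, 5}  B4 = {0, 1}  B5 = {1, 6}  B6 = {3, 6}
Tree: B1–B2, B2–B3, B3–B4, B4–B5, B5–B6

Each bag holds 2 vertices, so the decomposition has width 1, which upper-bounds the treewidth. Since G has at least one edge (e.g. 4–2), it is not an edgeless graph, so tw(G) ≥ 1. Therefore the treewidth is 1.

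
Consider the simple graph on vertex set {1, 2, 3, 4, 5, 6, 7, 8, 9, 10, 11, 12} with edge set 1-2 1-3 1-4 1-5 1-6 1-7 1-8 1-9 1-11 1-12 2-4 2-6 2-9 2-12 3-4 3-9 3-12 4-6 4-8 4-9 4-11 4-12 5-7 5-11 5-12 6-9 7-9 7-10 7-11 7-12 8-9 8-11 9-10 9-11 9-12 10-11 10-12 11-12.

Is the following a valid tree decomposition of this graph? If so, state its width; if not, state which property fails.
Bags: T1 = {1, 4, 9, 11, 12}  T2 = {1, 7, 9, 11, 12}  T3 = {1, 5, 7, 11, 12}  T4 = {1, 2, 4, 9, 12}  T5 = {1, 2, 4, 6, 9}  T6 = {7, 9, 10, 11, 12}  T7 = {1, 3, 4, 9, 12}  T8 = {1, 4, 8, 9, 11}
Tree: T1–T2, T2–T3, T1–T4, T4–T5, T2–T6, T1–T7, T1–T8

Yes; width 4.

Every vertex of G appears in some bag (union = {1, 2, 3, 4, 5, 6, 7, 8, 9, 10, 11, 12}); every edge is covered by a bag; and for each vertex v the set of bags containing v is connected in the bag tree. The decomposition is therefore valid. The largest bag has 5 vertices, so the width is 4.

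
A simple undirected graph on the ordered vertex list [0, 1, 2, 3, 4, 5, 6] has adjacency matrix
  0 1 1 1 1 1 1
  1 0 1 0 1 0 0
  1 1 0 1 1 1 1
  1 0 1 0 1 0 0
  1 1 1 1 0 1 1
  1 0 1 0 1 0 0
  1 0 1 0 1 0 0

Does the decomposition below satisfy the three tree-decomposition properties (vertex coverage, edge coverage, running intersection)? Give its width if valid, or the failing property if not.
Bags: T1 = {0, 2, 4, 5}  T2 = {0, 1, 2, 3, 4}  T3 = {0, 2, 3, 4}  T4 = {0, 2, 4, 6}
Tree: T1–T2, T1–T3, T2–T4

No — bags containing vertex 3 are not connected in the tree.

A tree decomposition must satisfy three properties: every vertex lies in some bag; for every edge, both endpoints lie together in some bag; and for every vertex, the bags containing it form a connected subtree. Here bags containing vertex 3 are not connected in the tree, so the decomposition is invalid.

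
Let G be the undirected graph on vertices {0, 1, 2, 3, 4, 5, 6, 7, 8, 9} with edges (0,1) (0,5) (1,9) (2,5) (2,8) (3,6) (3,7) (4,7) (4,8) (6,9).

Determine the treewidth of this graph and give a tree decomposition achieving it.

Every bag has size at most 3, so the width is 3 − 1 = 2 and tw(G) ≤ 2. The edges 8–4–7–3–6–9–1–0–5–2–8 form a cycle, so G is not a tree and its treewidth is at least 2. Hence tw(G) = 2 exactly.

Treewidth 2.
One such decomposition:
Bags: B1 = {4, 7, 8}  B2 = {3, 7, 8}  B3 = {3, 6, 8}  B4 = {6, 8, 9}  B5 = {1, 8, 9}  B6 = {0, 1, 8}  B7 = {0, 5, 8}  B8 = {2, 5, 8}
Tree: B1–B2, B2–B3, B3–B4, B4–B5, B5–B6, B6–B7, B7–B8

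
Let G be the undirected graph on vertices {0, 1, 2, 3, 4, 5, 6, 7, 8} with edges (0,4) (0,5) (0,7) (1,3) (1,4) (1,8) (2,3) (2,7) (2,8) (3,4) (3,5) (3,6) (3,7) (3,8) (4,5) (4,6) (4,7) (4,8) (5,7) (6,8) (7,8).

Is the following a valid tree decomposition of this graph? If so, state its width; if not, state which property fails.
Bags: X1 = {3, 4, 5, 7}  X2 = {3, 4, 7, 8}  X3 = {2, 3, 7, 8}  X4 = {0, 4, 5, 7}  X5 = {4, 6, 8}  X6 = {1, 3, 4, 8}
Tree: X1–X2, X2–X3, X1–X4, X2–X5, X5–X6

A tree decomposition must satisfy three properties: every vertex lies in some bag; for every edge, both endpoints lie together in some bag; and for every vertex, the bags containing it form a connected subtree. Here edge (3,6) lies in no bag, so the decomposition is invalid.

No — edge (3,6) lies in no bag.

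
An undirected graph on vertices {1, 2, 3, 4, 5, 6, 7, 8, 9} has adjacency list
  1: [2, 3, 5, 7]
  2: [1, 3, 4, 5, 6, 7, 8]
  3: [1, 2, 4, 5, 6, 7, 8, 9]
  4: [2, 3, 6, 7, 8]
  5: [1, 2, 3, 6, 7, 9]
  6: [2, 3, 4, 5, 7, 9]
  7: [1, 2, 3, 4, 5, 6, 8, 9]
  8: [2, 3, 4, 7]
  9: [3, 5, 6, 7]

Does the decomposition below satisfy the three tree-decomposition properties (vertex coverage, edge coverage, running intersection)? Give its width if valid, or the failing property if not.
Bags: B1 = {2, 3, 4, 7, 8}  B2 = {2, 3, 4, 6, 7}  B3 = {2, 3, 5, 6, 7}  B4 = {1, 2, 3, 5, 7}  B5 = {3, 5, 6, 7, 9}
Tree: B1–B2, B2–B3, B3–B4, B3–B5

Yes; width 4.

Every vertex of G appears in some bag (union = {1, 2, 3, 4, 5, 6, 7, 8, 9}); every edge is covered by a bag; and for each vertex v the set of bags containing v is connected in the bag tree. The decomposition is therefore valid. The largest bag has 5 vertices, so the width is 4.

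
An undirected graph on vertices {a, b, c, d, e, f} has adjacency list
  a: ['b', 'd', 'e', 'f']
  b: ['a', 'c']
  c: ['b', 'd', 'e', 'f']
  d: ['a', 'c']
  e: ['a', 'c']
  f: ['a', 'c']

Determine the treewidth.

2

A width-2 tree decomposition is:
Bags: B1 = {a, c, d}  B2 = {a, c, f}  B3 = {a, b, c}  B4 = {a, c, e}
Tree: B1–B2, B2–B3, B3–B4
Each bag holds 3 vertices, so the decomposition has width 2, which upper-bounds the treewidth. Since d–a–f–c–d is a cycle in G, G is not acyclic. Forests are exactly the graphs of treewidth ≤ 1, so tw(G) ≥ 2. Therefore the treewidth is 2.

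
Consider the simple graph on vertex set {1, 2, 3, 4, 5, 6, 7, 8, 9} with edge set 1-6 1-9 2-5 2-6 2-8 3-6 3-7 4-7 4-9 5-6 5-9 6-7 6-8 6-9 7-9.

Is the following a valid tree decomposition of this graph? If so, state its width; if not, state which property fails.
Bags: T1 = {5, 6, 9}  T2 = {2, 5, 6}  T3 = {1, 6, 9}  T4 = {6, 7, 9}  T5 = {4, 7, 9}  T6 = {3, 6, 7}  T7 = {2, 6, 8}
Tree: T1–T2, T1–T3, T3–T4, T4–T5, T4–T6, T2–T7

Checking the three conditions: (i) the bags cover all of {1, 2, 3, 4, 5, 6, 7, 8, 9}; (ii) for each edge, some bag contains both endpoints; (iii) the bags containing any fixed vertex form a subtree. All hold, so the decomposition is valid with width 3 − 1 = 2.

Yes; width 2.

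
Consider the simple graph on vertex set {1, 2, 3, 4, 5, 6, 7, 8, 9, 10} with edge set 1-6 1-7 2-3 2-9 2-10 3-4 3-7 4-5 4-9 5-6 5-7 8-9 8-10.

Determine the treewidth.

2

A width-2 tree decomposition is:
Bags: B1 = {2, 8, 10}  B2 = {2, 8, 9}  B3 = {2, 3, 9}  B4 = {3, 4, 9}  B5 = {3, 4, 7}  B6 = {4, 5, 7}  B7 = {1, 5, 7}  B8 = {1, 5, 6}
Tree: B1–B2, B2–B3, B3–B4, B4–B5, B5–B6, B6–B7, B7–B8
Each bag holds 3 vertices, so the decomposition has width 2, which upper-bounds the treewidth. For the lower bound, G contains the cycle 10–8–9–2–10, so G is not a forest; only forests have treewidth ≤ 1, hence tw(G) ≥ 2. The upper and lower bounds meet at 2, so that is the treewidth.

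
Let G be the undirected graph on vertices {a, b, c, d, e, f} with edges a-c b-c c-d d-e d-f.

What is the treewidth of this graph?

1

A width-1 tree decomposition is:
Bags: B1 = {c, d}  B2 = {d, f}  B3 = {d, e}  B4 = {a, c}  B5 = {b, c}
Tree: B1–B2, B2–B3, B1–B4, B4–B5
Each bag holds 2 vertices, so the decomposition has width 1, which upper-bounds the treewidth. Any graph with an edge has treewidth ≥ 1, and G has the edge d–c. Therefore the treewidth is 1.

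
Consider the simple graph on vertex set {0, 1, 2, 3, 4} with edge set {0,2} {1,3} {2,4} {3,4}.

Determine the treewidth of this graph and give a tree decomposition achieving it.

Treewidth 1.
Bags: B1 = {0, 2}  B2 = {2, 4}  B3 = {3, 4}  B4 = {1, 3}
Tree: B1–B2, B2–B3, B3–B4

Every bag has size at most 2, so the width is 2 − 1 = 1 and tw(G) ≤ 1. Any graph with an edge has treewidth ≥ 1, and G has the edge 0–2. Combining the bounds, tw(G) = 1.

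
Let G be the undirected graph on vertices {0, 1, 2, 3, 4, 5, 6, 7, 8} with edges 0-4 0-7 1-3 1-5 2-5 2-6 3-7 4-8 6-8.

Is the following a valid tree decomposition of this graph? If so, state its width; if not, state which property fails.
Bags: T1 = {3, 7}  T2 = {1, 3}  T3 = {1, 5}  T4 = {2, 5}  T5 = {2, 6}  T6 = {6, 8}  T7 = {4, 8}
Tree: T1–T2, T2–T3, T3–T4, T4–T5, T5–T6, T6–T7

No — vertex 0 appears in no bag.

A tree decomposition must satisfy three properties: every vertex lies in some bag; for every edge, both endpoints lie together in some bag; and for every vertex, the bags containing it form a connected subtree. Here vertex 0 appears in no bag, so the decomposition is invalid.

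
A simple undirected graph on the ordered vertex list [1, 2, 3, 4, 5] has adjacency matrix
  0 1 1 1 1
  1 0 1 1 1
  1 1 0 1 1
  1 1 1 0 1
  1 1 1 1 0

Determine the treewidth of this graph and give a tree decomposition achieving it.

Treewidth 4.
Bags: B1 = {1, 2, 3, 4, 5}
Tree: (single bag)

With just one bag of size 5, the width is 5 − 1 = 4, so tw(G) ≤ 4. On the other hand G contains the 5-clique {1, 2, 3, 4, 5}. A clique must lie in a single bag of any decomposition, so no decomposition can have width below 4. Therefore the treewidth is 4.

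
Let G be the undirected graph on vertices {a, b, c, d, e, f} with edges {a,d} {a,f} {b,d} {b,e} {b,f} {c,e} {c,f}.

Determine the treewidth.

A width-2 tree decomposition is:
Bags: B1 = {a, b, d}  B2 = {a, b, f}  B3 = {b, e, f}  B4 = {c, e, f}
Tree: B1–B2, B2–B3, B3–B4
The largest bag has 3 vertices, giving width 2; this decomposition certifies tw(G) ≤ 2. For the lower bound, G contains the cycle d–a–f–b–d, so G is not a forest; only forests have treewidth ≤ 1, hence tw(G) ≥ 2. Hence tw(G) = 2 exactly.

2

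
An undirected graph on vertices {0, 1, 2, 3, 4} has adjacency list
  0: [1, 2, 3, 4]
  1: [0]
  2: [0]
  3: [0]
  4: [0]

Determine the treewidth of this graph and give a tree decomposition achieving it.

Treewidth 1.
One such decomposition:
Bags: B1 = {0, 4}  B2 = {0, 2}  B3 = {0, 1}  B4 = {0, 3}
Tree: B1–B2, B1–B3, B2–B4

Each bag holds 2 vertices, so the decomposition has width 1, which upper-bounds the treewidth. Any graph with an edge has treewidth ≥ 1, and G has the edge 4–0. Hence tw(G) = 1 exactly.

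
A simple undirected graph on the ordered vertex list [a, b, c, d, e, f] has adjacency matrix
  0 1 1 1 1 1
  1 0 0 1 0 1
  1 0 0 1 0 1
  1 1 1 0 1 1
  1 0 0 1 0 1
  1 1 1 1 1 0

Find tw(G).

A width-3 tree decomposition is:
Bags: B1 = {a, c, d, f}  B2 = {a, b, d, f}  B3 = {a, d, e, f}
Tree: B1–B2, B2–B3
Every bag has size at most 4, so the width is 4 − 1 = 3 and tw(G) ≤ 3. For the lower bound, the 4 vertices {a, d, e, f} are pairwise adjacent, and any tree decomposition puts a clique entirely inside one bag — forcing width ≥ 3. Hence tw(G) = 3 exactly.

3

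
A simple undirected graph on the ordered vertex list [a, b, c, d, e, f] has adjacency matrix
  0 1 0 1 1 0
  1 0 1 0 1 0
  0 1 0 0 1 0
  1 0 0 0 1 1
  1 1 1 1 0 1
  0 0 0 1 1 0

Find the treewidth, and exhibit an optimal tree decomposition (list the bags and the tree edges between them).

Every bag has size at most 3, so the width is 3 − 1 = 2 and tw(G) ≤ 2. On the other hand G contains the 3-clique {a, d, e}. A clique must lie in a single bag of any decomposition, so no decomposition can have width below 2. Combining the bounds, tw(G) = 2.

Treewidth 2.
Bags: B1 = {a, b, e}  B2 = {a, d, e}  B3 = {d, e, f}  B4 = {b, c, e}
Tree: B1–B2, B2–B3, B1–B4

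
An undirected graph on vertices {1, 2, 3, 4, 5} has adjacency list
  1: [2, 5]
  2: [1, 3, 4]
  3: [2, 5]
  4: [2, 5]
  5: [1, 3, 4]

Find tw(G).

2

A width-2 tree decomposition is:
Bags: B1 = {2, 3, 5}  B2 = {1, 2, 5}  B3 = {2, 4, 5}
Tree: B1–B2, B2–B3
Every bag has size at most 3, so the width is 3 − 1 = 2 and tw(G) ≤ 2. For the lower bound, G contains the cycle 5–3–2–1–5, so G is not a forest; only forests have treewidth ≤ 1, hence tw(G) ≥ 2. Hence tw(G) = 2 exactly.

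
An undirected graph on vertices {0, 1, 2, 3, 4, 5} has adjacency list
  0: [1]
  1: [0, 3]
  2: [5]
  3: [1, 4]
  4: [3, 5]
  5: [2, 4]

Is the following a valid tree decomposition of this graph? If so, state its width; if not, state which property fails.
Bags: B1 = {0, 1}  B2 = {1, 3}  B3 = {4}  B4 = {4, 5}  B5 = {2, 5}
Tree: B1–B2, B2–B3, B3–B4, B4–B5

No — edge (3,4) lies in no bag.

A tree decomposition must satisfy three properties: every vertex lies in some bag; for every edge, both endpoints lie together in some bag; and for every vertex, the bags containing it form a connected subtree. Here edge (3,4) lies in no bag, so the decomposition is invalid.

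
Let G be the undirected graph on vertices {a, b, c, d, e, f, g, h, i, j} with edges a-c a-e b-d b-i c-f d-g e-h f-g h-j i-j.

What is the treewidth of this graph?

2

A width-2 tree decomposition is:
Bags: B1 = {b, d, i}  B2 = {d, i, j}  B3 = {d, h, j}  B4 = {d, e, h}  B5 = {a, d, e}  B6 = {a, c, d}  B7 = {c, d, f}  B8 = {d, f, g}
Tree: B1–B2, B2–B3, B3–B4, B4–B5, B5–B6, B6–B7, B7–B8
Each bag holds 3 vertices, so the decomposition has width 2, which upper-bounds the treewidth. The edges d–b–i–j–h–e–a–c–f–g–d form a cycle, so G is not a tree and its treewidth is at least 2. Hence tw(G) = 2 exactly.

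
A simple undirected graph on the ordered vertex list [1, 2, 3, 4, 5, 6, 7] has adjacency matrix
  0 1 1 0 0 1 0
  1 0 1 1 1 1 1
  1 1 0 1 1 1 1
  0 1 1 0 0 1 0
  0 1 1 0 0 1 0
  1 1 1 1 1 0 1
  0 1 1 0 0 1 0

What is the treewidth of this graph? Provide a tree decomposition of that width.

The largest bag has 4 vertices, giving width 3; this decomposition certifies tw(G) ≤ 3. Conversely, {1, 2, 3, 6} is a clique of size 4, and the vertices of any clique must share a bag in every tree decomposition; so some bag has ≥ 4 vertices and tw(G) ≥ 3. The upper and lower bounds meet at 3, so that is the treewidth.

Treewidth 3.
Bags: B1 = {2, 3, 6, 7}  B2 = {2, 3, 4, 6}  B3 = {2, 3, 5, 6}  B4 = {1, 2, 3, 6}
Tree: B1–B2, B1–B3, B1–B4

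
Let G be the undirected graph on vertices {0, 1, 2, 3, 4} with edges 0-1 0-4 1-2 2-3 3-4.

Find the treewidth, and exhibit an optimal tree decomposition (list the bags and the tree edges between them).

Every bag has size at most 3, so the width is 3 − 1 = 2 and tw(G) ≤ 2. For the lower bound, G contains the cycle 0–1–2–3–4–0, so G is not a forest; only forests have treewidth ≤ 1, hence tw(G) ≥ 2. Therefore the treewidth is 2.

Treewidth 2.
One optimal decomposition is:
Bags: B1 = {0, 1, 2}  B2 = {0, 2, 3}  B3 = {0, 3, 4}
Tree: B1–B2, B2–B3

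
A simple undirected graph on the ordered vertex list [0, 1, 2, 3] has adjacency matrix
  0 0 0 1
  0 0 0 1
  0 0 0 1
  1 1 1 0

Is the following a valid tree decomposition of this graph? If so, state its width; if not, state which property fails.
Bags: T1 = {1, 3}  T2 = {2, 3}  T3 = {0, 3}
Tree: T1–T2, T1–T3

Yes; width 1.

Checking the three conditions: (i) the bags cover all of {0, 1, 2, 3}; (ii) for each edge, some bag contains both endpoints; (iii) the bags containing any fixed vertex form a subtree. All hold, so the decomposition is valid with width 2 − 1 = 1.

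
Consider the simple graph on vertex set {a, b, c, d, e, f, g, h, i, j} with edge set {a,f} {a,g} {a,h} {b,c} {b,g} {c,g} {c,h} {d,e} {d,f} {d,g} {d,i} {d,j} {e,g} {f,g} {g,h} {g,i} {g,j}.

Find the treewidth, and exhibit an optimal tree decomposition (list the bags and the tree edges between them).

Treewidth 2.
One optimal decomposition is:
Bags: B1 = {d, g, i}  B2 = {d, f, g}  B3 = {d, g, j}  B4 = {a, f, g}  B5 = {a, g, h}  B6 = {c, g, h}  B7 = {d, e, g}  B8 = {b, c, g}
Tree: B1–B2, B2–B3, B2–B4, B4–B5, B5–B6, B3–B7, B6–B8

The largest bag has 3 vertices, giving width 2; this decomposition certifies tw(G) ≤ 2. On the other hand G contains the 3-clique {d, g, j}. A clique must lie in a single bag of any decomposition, so no decomposition can have width below 2. The upper and lower bounds meet at 2, so that is the treewidth.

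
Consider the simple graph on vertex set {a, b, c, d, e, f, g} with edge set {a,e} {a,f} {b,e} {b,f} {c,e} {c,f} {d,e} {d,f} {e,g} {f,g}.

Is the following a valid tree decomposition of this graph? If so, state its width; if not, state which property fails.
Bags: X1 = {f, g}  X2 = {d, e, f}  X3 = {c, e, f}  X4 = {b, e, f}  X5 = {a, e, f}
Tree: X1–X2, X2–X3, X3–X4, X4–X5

No — edge (e,g) lies in no bag.

A tree decomposition must satisfy three properties: every vertex lies in some bag; for every edge, both endpoints lie together in some bag; and for every vertex, the bags containing it form a connected subtree. Here edge (e,g) lies in no bag, so the decomposition is invalid.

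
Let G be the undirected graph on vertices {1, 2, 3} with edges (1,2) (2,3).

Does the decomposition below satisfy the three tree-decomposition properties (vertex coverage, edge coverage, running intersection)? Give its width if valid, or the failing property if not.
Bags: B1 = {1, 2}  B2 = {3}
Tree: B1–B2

No — edge (2,3) lies in no bag.

A tree decomposition must satisfy three properties: every vertex lies in some bag; for every edge, both endpoints lie together in some bag; and for every vertex, the bags containing it form a connected subtree. Here edge (2,3) lies in no bag, so the decomposition is invalid.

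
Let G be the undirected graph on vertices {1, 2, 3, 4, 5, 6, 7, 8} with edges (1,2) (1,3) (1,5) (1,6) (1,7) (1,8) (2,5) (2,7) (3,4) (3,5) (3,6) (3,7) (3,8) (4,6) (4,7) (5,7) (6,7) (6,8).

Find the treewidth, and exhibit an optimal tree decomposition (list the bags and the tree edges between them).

Treewidth 3.
Bags: B1 = {1, 3, 5, 7}  B2 = {1, 2, 5, 7}  B3 = {1, 3, 6, 7}  B4 = {1, 3, 6, 8}  B5 = {3, 4, 6, 7}
Tree: B1–B2, B1–B3, B3–B4, B3–B5

Every bag has size at most 4, so the width is 4 − 1 = 3 and tw(G) ≤ 3. On the other hand G contains the 4-clique {1, 2, 5, 7}. A clique must lie in a single bag of any decomposition, so no decomposition can have width below 3. The upper and lower bounds meet at 3, so that is the treewidth.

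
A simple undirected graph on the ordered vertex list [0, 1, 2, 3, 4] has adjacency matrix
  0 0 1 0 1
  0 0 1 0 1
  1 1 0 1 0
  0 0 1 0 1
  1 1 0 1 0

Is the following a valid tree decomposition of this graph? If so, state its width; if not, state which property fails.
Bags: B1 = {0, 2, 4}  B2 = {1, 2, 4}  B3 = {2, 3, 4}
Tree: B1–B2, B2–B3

Every vertex of G appears in some bag (union = {0, 1, 2, 3, 4}); every edge is covered by a bag; and for each vertex v the set of bags containing v is connected in the bag tree. The decomposition is therefore valid. The largest bag has 3 vertices, so the width is 2.

Yes; width 2.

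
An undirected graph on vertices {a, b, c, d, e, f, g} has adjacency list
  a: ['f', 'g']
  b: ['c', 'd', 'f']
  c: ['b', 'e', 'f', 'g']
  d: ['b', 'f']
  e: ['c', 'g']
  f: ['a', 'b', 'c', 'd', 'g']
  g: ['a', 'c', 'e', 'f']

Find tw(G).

2

A width-2 tree decomposition is:
Bags: B1 = {c, e, g}  B2 = {c, f, g}  B3 = {a, f, g}  B4 = {b, c, f}  B5 = {b, d, f}
Tree: B1–B2, B2–B3, B2–B4, B4–B5
The largest bag has 3 vertices, giving width 2; this decomposition certifies tw(G) ≤ 2. For the lower bound, the 3 vertices {c, e, g} are pairwise adjacent, and any tree decomposition puts a clique entirely inside one bag — forcing width ≥ 2. Hence tw(G) = 2 exactly.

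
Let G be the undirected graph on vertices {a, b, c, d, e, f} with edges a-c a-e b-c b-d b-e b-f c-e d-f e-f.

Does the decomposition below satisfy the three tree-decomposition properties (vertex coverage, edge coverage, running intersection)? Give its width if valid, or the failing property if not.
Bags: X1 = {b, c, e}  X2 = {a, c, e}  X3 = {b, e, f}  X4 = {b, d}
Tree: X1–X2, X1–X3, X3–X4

A tree decomposition must satisfy three properties: every vertex lies in some bag; for every edge, both endpoints lie together in some bag; and for every vertex, the bags containing it form a connected subtree. Here edge (f,d) lies in no bag, so the decomposition is invalid.

No — edge (f,d) lies in no bag.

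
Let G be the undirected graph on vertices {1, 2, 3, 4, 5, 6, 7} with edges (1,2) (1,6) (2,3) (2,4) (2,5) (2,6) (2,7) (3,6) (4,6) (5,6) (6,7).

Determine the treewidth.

A width-2 tree decomposition is:
Bags: B1 = {2, 3, 6}  B2 = {2, 4, 6}  B3 = {2, 5, 6}  B4 = {2, 6, 7}  B5 = {1, 2, 6}
Tree: B1–B2, B2–B3, B3–B4, B1–B5
Every bag has size at most 3, so the width is 3 − 1 = 2 and tw(G) ≤ 2. Conversely, {1, 2, 6} is a clique of size 3, and the vertices of any clique must share a bag in every tree decomposition; so some bag has ≥ 3 vertices and tw(G) ≥ 2. Hence tw(G) = 2 exactly.

2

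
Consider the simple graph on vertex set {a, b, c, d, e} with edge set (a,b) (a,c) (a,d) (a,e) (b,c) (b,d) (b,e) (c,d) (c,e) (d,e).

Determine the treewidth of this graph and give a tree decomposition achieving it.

Treewidth 4.
One such decomposition:
Bags: B1 = {a, b, c, d, e}
Tree: (single bag)

With just one bag of size 5, the width is 5 − 1 = 4, so tw(G) ≤ 4. On the other hand G contains the 5-clique {a, b, c, d, e}. A clique must lie in a single bag of any decomposition, so no decomposition can have width below 4. The upper and lower bounds meet at 4, so that is the treewidth.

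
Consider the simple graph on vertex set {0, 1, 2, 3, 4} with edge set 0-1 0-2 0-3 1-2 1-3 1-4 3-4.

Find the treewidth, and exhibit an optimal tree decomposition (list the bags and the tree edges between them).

Each bag holds 3 vertices, so the decomposition has width 2, which upper-bounds the treewidth. Conversely, {0, 1, 2} is a clique of size 3, and the vertices of any clique must share a bag in every tree decomposition; so some bag has ≥ 3 vertices and tw(G) ≥ 2. Combining the bounds, tw(G) = 2.

Treewidth 2.
One such decomposition:
Bags: B1 = {0, 1, 3}  B2 = {0, 1, 2}  B3 = {1, 3, 4}
Tree: B1–B2, B1–B3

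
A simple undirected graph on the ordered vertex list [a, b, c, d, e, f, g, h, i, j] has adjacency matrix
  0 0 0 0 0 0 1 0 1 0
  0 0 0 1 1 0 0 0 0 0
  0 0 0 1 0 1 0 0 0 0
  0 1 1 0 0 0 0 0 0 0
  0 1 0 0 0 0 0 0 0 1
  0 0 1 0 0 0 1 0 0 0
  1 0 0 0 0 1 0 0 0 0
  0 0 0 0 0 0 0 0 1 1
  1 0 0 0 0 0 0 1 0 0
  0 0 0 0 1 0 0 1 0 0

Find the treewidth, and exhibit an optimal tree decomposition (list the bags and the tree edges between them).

Treewidth 2.
One such decomposition:
Bags: B1 = {a, f, g}  B2 = {a, f, i}  B3 = {f, h, i}  B4 = {f, h, j}  B5 = {e, f, j}  B6 = {b, e, f}  B7 = {b, d, f}  B8 = {c, d, f}
Tree: B1–B2, B2–B3, B3–B4, B4–B5, B5–B6, B6–B7, B7–B8

The largest bag has 3 vertices, giving width 2; this decomposition certifies tw(G) ≤ 2. The edges f–g–a–i–h–j–e–b–d–c–f form a cycle, so G is not a tree and its treewidth is at least 2. The upper and lower bounds meet at 2, so that is the treewidth.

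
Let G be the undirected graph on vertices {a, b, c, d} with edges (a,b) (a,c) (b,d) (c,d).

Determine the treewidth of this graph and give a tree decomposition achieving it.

Treewidth 2.
One such decomposition:
Bags: B1 = {a, b, c}  B2 = {b, c, d}
Tree: B1–B2

Each bag holds 3 vertices, so the decomposition has width 2, which upper-bounds the treewidth. For the lower bound, G contains the cycle b–a–c–d–b, so G is not a forest; only forests have treewidth ≤ 1, hence tw(G) ≥ 2. The upper and lower bounds meet at 2, so that is the treewidth.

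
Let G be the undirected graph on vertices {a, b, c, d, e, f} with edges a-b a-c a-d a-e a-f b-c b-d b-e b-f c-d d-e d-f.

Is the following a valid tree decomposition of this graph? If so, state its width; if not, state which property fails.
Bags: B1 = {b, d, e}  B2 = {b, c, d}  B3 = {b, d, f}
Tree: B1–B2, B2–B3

A tree decomposition must satisfy three properties: every vertex lies in some bag; for every edge, both endpoints lie together in some bag; and for every vertex, the bags containing it form a connected subtree. Here vertex a appears in no bag, so the decomposition is invalid.

No — vertex a appears in no bag.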